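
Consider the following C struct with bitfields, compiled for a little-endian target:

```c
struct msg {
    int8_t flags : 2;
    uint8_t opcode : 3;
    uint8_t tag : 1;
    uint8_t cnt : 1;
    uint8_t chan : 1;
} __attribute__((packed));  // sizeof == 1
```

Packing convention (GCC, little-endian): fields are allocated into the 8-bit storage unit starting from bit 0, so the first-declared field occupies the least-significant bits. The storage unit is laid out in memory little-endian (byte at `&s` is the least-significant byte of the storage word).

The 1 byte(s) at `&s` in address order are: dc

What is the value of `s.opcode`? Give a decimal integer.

7

[0]=0xdc (little-endian) → word 0xdc
flags [0+:2] = (word>>0) & 0x3 = 0
opcode [2+:3] = (word>>2) & 0x7 = 7  ←
tag [5+:1] = (word>>5) & 0x1 = 0
cnt [6+:1] = (word>>6) & 0x1 = 1
chan [7+:1] = (word>>7) & 0x1 = 1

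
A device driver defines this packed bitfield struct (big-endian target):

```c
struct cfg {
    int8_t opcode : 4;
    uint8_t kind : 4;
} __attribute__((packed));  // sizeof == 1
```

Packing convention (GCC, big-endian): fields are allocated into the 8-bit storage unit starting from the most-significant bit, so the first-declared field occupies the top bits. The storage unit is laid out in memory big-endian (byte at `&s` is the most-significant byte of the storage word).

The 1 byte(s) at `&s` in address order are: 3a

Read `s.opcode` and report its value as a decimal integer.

[0]=0x3a (big-endian) → word 0x3a
opcode:4 @ bit 4 → (0x3a>>4)&0xf = 0x3  ←
kind:4 @ bit 0 → (0x3a>>0)&0xf = 0xa
opcode signed 4b, MSB=0: value = 3

3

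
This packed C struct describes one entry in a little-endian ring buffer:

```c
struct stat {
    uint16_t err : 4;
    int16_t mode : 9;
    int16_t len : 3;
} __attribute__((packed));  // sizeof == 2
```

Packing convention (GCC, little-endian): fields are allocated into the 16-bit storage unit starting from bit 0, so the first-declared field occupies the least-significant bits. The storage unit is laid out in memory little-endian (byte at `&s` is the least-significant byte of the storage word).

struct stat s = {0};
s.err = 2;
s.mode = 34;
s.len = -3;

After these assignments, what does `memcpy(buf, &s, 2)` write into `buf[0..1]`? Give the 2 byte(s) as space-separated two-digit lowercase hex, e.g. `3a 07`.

[0+:4] err=2 & 0xf = 0x2; word=0x0002
[4+:9] mode=34 & 0x1ff = 0x22; word=0x0222
[13+:3] len=-3 & 0x7 = 0x5; word=0xa222
word = 0xa222 → little-endian bytes:
  [0]=0x22  [1]=0xa2

22 a2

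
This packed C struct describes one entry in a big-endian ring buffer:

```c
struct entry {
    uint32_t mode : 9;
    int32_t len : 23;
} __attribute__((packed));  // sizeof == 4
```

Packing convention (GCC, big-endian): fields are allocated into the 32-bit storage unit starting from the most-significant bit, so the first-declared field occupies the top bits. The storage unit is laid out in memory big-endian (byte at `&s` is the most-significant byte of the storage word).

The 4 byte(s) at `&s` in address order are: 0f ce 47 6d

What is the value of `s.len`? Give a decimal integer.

[0]=0x0f [1]=0xce [2]=0x47 [3]=0x6d (big-endian) → word 0x0fce476d
mode [23+:9] = (word>>23) & 0x1ff = 31
len [0+:23] = (word>>0) & 0x7fffff = 5130093  ←
len signed 23b, MSB=1: 5130093 - 8388608 = -3258515

-3258515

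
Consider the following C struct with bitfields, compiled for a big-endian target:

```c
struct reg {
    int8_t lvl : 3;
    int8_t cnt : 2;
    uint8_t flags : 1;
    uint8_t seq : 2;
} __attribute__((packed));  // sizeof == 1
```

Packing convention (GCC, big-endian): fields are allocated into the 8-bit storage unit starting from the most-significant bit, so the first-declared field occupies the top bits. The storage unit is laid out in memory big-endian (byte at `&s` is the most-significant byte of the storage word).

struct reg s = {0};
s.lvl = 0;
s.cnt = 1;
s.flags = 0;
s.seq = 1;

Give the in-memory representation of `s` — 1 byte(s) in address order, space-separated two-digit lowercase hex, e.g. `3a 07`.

[5+:3] lvl=0 & 0x7 = 0x0; word=0x00
[3+:2] cnt=1 & 0x3 = 0x1; word=0x08
[2+:1] flags=0 & 0x1 = 0x0; word=0x08
[0+:2] seq=1 & 0x3 = 0x1; word=0x09
word = 0x09 → big-endian bytes:
  [0]=0x09

09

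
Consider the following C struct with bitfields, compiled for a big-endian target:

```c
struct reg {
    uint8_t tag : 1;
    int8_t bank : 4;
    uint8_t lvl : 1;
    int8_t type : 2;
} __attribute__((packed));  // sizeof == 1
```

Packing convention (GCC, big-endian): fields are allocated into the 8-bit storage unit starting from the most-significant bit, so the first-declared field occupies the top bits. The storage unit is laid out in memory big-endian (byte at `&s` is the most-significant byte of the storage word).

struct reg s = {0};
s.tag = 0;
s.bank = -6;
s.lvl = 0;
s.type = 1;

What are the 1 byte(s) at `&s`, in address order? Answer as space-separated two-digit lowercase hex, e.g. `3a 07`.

[7+:1] tag=0 & 0x1 = 0x0; word=0x00
[3+:4] bank=-6 & 0xf = 0xa; word=0x50
[2+:1] lvl=0 & 0x1 = 0x0; word=0x50
[0+:2] type=1 & 0x3 = 0x1; word=0x51
word = 0x51 → big-endian bytes:
  [0]=0x51

51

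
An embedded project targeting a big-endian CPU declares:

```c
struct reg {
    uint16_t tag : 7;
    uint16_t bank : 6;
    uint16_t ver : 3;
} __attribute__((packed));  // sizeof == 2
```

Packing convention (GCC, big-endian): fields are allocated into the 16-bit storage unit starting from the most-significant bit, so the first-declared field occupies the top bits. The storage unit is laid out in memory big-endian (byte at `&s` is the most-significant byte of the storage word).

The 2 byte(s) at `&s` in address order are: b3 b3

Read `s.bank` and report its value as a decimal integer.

54

[0]=0xb3 [1]=0xb3 (big-endian) → word 0xb3b3
tag [9+:7] = (word>>9) & 0x7f = 89
bank [3+:6] = (word>>3) & 0x3f = 54  ←
ver [0+:3] = (word>>0) & 0x7 = 3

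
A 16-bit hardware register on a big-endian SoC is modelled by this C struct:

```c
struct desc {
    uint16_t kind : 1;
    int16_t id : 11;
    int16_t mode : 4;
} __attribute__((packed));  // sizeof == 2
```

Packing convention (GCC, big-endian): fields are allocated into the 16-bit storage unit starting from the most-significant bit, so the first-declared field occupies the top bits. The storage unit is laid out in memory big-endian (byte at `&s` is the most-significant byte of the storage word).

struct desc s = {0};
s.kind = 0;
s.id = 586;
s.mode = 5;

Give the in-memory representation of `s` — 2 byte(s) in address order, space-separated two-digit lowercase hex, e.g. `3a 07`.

24 a5

kind (1b) val=0 bits=0x0 at bit 15: 0x0000
id (11b) val=586 bits=0x24a at bit 4: 0x24a0
mode (4b) val=5 bits=0x5 at bit 0: 0x24a5
word = 0x24a5 → big-endian bytes:
  [0]=0x24  [1]=0xa5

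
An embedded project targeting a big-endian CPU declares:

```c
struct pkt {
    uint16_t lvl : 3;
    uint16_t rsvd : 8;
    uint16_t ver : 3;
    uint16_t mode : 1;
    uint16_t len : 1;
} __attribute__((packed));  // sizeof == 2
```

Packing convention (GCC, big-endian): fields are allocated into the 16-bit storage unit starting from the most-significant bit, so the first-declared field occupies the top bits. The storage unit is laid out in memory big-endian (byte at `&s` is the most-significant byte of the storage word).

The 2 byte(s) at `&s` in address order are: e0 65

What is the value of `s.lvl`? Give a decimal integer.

[0]=0xe0 [1]=0x65 (big-endian) → word 0xe065
lvl:3 @ bit 13 → (0xe065>>13)&0x7 = 0x7  ←
rsvd:8 @ bit 5 → (0xe065>>5)&0xff = 0x3
ver:3 @ bit 2 → (0xe065>>2)&0x7 = 0x1
mode:1 @ bit 1 → (0xe065>>1)&0x1 = 0x0
len:1 @ bit 0 → (0xe065>>0)&0x1 = 0x1

7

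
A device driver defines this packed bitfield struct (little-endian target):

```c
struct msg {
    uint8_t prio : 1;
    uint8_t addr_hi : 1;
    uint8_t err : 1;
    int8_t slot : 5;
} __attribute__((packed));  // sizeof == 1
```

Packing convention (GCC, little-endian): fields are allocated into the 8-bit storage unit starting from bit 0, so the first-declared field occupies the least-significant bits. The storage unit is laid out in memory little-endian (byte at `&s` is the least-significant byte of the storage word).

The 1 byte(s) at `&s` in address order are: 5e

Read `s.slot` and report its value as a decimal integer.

11

[0]=0x5e (little-endian) → word 0x5e
prio:1 @ bit 0 → (0x5e>>0)&0x1 = 0x0
addr_hi:1 @ bit 1 → (0x5e>>1)&0x1 = 0x1
err:1 @ bit 2 → (0x5e>>2)&0x1 = 0x1
slot:5 @ bit 3 → (0x5e>>3)&0x1f = 0xb  ←
slot signed 5b, MSB=0: value = 11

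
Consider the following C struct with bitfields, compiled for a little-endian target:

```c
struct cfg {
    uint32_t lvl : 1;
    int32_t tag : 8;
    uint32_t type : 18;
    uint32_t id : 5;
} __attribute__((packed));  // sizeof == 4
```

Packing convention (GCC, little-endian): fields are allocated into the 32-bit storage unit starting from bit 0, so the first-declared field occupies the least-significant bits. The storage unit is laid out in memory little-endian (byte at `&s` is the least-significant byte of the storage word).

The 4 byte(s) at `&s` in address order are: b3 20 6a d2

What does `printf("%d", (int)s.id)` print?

26

[0]=0xb3 [1]=0x20 [2]=0x6a [3]=0xd2 (little-endian) → word 0xd26a20b3
lvl [0+:1] = (word>>0) & 0x1 = 1
tag [1+:8] = (word>>1) & 0xff = 89
type [9+:18] = (word>>9) & 0x3ffff = 79120
id [27+:5] = (word>>27) & 0x1f = 26  ←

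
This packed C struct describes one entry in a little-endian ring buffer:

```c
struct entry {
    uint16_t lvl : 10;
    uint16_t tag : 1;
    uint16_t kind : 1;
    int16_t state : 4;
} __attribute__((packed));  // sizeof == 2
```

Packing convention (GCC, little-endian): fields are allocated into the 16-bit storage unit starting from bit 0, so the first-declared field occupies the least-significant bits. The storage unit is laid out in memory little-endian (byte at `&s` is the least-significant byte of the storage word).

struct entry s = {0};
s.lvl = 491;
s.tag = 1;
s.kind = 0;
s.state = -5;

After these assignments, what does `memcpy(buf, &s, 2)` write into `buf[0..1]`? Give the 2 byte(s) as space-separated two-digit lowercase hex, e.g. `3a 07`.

eb b5

[0+:10] lvl=491 & 0x3ff = 0x1eb; word=0x01eb
[10+:1] tag=1 & 0x1 = 0x1; word=0x05eb
[11+:1] kind=0 & 0x1 = 0x0; word=0x05eb
[12+:4] state=-5 & 0xf = 0xb; word=0xb5eb
word = 0xb5eb → little-endian bytes:
  [0]=0xeb  [1]=0xb5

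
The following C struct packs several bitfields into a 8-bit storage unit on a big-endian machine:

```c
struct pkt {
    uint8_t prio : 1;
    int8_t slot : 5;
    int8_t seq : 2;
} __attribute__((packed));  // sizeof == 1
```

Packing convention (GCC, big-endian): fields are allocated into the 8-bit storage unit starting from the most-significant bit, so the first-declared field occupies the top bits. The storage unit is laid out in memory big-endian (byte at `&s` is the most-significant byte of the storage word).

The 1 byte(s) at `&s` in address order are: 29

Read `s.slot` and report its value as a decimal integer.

10

[0]=0x29 (big-endian) → word 0x29
prio [7+:1] = (word>>7) & 0x1 = 0
slot [2+:5] = (word>>2) & 0x1f = 10  ←
seq [0+:2] = (word>>0) & 0x3 = 1
slot signed 5b, MSB=0: value = 10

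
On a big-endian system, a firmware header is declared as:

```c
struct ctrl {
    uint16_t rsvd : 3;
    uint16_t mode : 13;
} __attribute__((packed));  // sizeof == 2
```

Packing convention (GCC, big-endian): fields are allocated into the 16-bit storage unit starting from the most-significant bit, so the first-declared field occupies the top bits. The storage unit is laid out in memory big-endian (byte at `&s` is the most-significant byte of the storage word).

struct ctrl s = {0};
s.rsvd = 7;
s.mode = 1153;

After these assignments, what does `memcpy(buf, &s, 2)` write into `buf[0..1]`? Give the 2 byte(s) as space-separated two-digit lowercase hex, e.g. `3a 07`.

[13+:3] rsvd=7 & 0x7 = 0x7; word=0xe000
[0+:13] mode=1153 & 0x1fff = 0x481; word=0xe481
word = 0xe481 → big-endian bytes:
  [0]=0xe4  [1]=0x81

e4 81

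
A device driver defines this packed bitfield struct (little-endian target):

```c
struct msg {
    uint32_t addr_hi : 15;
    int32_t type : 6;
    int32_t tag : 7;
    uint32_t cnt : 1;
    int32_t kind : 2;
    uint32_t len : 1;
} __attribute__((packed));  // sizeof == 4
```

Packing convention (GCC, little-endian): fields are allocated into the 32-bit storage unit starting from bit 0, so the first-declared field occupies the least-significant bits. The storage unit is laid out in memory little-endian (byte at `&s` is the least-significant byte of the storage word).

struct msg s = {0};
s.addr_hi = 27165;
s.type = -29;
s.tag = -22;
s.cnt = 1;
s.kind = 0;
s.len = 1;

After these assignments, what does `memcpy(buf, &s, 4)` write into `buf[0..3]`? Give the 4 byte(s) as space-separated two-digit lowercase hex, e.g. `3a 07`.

[0+:15] addr_hi=27165 & 0x7fff = 0x6a1d; word=0x00006a1d
[15+:6] type=-29 & 0x3f = 0x23; word=0x0011ea1d
[21+:7] tag=-22 & 0x7f = 0x6a; word=0x0d51ea1d
[28+:1] cnt=1 & 0x1 = 0x1; word=0x1d51ea1d
[29+:2] kind=0 & 0x3 = 0x0; word=0x1d51ea1d
[31+:1] len=1 & 0x1 = 0x1; word=0x9d51ea1d
word = 0x9d51ea1d → little-endian bytes:
  [0]=0x1d  [1]=0xea  [2]=0x51  [3]=0x9d

1d ea 51 9d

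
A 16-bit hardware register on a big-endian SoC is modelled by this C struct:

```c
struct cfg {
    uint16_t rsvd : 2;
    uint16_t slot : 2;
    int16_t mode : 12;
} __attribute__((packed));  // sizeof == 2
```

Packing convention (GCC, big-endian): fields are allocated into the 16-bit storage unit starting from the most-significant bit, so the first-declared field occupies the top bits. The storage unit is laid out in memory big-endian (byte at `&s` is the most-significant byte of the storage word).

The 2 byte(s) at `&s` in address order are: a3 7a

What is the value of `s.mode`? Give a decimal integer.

890

[0]=0xa3 [1]=0x7a (big-endian) → word 0xa37a
rsvd:2 @ bit 14 → (0xa37a>>14)&0x3 = 0x2
slot:2 @ bit 12 → (0xa37a>>12)&0x3 = 0x2
mode:12 @ bit 0 → (0xa37a>>0)&0xfff = 0x37a  ←
mode signed 12b, MSB=0: value = 890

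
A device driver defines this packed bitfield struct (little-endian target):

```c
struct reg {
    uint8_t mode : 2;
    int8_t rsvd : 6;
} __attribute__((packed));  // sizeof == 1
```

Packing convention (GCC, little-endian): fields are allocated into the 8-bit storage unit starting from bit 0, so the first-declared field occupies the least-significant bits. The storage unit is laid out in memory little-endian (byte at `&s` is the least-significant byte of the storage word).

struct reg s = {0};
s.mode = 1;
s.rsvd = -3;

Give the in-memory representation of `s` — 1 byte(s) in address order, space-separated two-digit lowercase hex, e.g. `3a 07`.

f5

mode (2b) val=1 bits=0x1 at bit 0: 0x01
rsvd (6b) val=-3 bits=0x3d at bit 2: 0xf5
word = 0xf5 → little-endian bytes:
  [0]=0xf5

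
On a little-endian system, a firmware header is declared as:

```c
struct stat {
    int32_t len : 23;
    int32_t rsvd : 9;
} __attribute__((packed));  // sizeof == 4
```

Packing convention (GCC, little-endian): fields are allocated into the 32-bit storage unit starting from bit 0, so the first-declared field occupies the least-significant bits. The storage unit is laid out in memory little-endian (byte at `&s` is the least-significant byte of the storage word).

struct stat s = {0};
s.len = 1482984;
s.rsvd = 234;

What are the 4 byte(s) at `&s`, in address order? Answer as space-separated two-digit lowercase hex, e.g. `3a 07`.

len:23 = 1482984 → 0x16a0e8 << 0 → word 0x0016a0e8
rsvd:9 = 234 → 0xea << 23 → word 0x7516a0e8
word = 0x7516a0e8 → little-endian bytes:
  [0]=0xe8  [1]=0xa0  [2]=0x16  [3]=0x75

e8 a0 16 75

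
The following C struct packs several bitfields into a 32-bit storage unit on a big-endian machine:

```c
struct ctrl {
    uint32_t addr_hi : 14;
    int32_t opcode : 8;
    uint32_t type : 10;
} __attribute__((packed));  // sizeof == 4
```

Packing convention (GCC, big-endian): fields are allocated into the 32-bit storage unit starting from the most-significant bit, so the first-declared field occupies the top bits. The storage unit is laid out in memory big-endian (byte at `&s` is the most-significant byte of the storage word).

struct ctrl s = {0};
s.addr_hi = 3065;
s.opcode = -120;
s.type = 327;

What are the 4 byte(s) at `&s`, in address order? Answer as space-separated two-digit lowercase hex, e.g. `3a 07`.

2f e6 21 47

addr_hi:14 = 3065 → 0xbf9 << 18 → word 0x2fe40000
opcode:8 = -120 → 0x88 << 10 → word 0x2fe62000
type:10 = 327 → 0x147 << 0 → word 0x2fe62147
word = 0x2fe62147 → big-endian bytes:
  [0]=0x2f  [1]=0xe6  [2]=0x21  [3]=0x47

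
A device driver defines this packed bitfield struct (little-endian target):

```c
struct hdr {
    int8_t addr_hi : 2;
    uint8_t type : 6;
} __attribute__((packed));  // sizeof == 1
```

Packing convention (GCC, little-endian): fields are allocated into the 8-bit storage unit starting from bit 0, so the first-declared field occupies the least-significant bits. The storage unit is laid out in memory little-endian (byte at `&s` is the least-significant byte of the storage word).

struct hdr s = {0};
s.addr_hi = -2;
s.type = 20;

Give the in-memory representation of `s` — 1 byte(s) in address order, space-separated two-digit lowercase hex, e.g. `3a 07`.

addr_hi:2 = -2 → 0x2 << 0 → word 0x02
type:6 = 20 → 0x14 << 2 → word 0x52
word = 0x52 → little-endian bytes:
  [0]=0x52

52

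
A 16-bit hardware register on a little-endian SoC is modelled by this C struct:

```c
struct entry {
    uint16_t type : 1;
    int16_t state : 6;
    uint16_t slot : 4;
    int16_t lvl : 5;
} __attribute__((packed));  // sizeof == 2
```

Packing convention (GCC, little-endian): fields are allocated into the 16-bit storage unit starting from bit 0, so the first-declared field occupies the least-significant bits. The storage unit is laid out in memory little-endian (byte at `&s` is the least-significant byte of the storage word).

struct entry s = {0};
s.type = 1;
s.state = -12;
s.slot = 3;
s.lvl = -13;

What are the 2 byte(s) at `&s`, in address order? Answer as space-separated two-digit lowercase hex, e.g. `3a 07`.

type (1b) val=1 bits=0x1 at bit 0: 0x0001
state (6b) val=-12 bits=0x34 at bit 1: 0x0069
slot (4b) val=3 bits=0x3 at bit 7: 0x01e9
lvl (5b) val=-13 bits=0x13 at bit 11: 0x99e9
word = 0x99e9 → little-endian bytes:
  [0]=0xe9  [1]=0x99

e9 99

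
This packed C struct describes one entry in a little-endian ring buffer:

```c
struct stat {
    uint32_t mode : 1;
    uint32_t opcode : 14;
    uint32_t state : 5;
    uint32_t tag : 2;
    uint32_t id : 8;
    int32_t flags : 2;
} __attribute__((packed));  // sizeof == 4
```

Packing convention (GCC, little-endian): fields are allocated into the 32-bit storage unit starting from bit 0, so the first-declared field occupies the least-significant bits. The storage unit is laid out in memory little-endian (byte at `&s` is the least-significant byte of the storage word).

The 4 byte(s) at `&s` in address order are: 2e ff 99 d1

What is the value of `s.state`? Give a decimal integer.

[0]=0x2e [1]=0xff [2]=0x99 [3]=0xd1 (little-endian) → word 0xd199ff2e
mode:1 @ bit 0 → (0xd199ff2e>>0)&0x1 = 0x0
opcode:14 @ bit 1 → (0xd199ff2e>>1)&0x3fff = 0x3f97
state:5 @ bit 15 → (0xd199ff2e>>15)&0x1f = 0x13  ←
tag:2 @ bit 20 → (0xd199ff2e>>20)&0x3 = 0x1
id:8 @ bit 22 → (0xd199ff2e>>22)&0xff = 0x46
flags:2 @ bit 30 → (0xd199ff2e>>30)&0x3 = 0x3

19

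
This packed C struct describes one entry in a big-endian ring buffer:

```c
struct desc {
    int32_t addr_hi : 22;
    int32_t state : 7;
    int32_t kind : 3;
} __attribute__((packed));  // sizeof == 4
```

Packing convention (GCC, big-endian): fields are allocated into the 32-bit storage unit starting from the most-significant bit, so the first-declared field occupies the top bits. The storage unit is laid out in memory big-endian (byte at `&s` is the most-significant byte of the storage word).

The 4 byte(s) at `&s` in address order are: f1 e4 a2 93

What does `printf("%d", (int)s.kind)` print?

3

[0]=0xf1 [1]=0xe4 [2]=0xa2 [3]=0x93 (big-endian) → word 0xf1e4a293
addr_hi [10+:22] = (word>>10) & 0x3fffff = 3963176
state [3+:7] = (word>>3) & 0x7f = 82
kind [0+:3] = (word>>0) & 0x7 = 3  ←
kind signed 3b, MSB=0: value = 3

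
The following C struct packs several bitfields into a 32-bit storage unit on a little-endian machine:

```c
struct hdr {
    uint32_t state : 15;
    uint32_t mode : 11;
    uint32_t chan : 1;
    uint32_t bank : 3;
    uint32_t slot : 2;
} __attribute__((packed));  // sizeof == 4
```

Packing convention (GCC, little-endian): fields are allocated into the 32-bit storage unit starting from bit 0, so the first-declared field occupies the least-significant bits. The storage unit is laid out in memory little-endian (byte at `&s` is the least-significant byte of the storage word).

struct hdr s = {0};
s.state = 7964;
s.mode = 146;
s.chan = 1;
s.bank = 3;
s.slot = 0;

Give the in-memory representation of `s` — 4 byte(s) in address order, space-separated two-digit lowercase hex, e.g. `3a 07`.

[0+:15] state=7964 & 0x7fff = 0x1f1c; word=0x00001f1c
[15+:11] mode=146 & 0x7ff = 0x92; word=0x00491f1c
[26+:1] chan=1 & 0x1 = 0x1; word=0x04491f1c
[27+:3] bank=3 & 0x7 = 0x3; word=0x1c491f1c
[30+:2] slot=0 & 0x3 = 0x0; word=0x1c491f1c
word = 0x1c491f1c → little-endian bytes:
  [0]=0x1c  [1]=0x1f  [2]=0x49  [3]=0x1c

1c 1f 49 1c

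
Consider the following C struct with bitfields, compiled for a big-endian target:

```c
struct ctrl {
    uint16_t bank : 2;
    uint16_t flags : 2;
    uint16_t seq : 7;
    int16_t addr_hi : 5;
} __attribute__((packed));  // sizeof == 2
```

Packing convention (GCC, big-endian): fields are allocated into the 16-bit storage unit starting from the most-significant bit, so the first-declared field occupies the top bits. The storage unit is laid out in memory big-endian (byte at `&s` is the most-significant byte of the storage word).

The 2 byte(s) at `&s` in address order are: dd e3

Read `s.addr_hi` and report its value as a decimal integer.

3

[0]=0xdd [1]=0xe3 (big-endian) → word 0xdde3
bank:2 @ bit 14 → (0xdde3>>14)&0x3 = 0x3
flags:2 @ bit 12 → (0xdde3>>12)&0x3 = 0x1
seq:7 @ bit 5 → (0xdde3>>5)&0x7f = 0x6f
addr_hi:5 @ bit 0 → (0xdde3>>0)&0x1f = 0x3  ←
addr_hi signed 5b, MSB=0: value = 3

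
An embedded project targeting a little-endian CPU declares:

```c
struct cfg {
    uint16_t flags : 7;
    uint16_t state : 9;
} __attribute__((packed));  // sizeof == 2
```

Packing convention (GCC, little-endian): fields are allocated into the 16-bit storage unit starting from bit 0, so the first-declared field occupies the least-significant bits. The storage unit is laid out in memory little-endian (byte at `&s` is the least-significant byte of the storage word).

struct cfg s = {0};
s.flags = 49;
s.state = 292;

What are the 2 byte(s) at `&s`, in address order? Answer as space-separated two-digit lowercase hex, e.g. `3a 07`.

flags (7b) val=49 bits=0x31 at bit 0: 0x0031
state (9b) val=292 bits=0x124 at bit 7: 0x9231
word = 0x9231 → little-endian bytes:
  [0]=0x31  [1]=0x92

31 92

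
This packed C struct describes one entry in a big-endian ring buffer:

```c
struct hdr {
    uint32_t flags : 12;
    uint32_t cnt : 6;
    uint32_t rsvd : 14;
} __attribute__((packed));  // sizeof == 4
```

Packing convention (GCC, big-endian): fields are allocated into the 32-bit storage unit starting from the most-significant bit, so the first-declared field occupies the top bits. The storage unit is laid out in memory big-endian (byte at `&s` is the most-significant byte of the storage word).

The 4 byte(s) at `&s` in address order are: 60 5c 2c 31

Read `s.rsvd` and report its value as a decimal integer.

[0]=0x60 [1]=0x5c [2]=0x2c [3]=0x31 (big-endian) → word 0x605c2c31
flags [20+:12] = (word>>20) & 0xfff = 1541
cnt [14+:6] = (word>>14) & 0x3f = 48
rsvd [0+:14] = (word>>0) & 0x3fff = 11313  ←

11313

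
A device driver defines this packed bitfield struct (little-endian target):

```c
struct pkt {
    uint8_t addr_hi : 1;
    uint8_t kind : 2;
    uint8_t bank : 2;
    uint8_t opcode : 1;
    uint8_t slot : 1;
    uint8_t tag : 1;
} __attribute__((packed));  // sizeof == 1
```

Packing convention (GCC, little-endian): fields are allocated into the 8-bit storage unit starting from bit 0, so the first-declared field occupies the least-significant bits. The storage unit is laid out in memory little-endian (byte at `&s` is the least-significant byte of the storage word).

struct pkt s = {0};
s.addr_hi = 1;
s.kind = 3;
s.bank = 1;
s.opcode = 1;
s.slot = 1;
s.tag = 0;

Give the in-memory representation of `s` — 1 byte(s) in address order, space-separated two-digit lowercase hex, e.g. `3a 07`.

addr_hi:1 = 1 → 0x1 << 0 → word 0x01
kind:2 = 3 → 0x3 << 1 → word 0x07
bank:2 = 1 → 0x1 << 3 → word 0x0f
opcode:1 = 1 → 0x1 << 5 → word 0x2f
slot:1 = 1 → 0x1 << 6 → word 0x6f
tag:1 = 0 → 0x0 << 7 → word 0x6f
word = 0x6f → little-endian bytes:
  [0]=0x6f

6f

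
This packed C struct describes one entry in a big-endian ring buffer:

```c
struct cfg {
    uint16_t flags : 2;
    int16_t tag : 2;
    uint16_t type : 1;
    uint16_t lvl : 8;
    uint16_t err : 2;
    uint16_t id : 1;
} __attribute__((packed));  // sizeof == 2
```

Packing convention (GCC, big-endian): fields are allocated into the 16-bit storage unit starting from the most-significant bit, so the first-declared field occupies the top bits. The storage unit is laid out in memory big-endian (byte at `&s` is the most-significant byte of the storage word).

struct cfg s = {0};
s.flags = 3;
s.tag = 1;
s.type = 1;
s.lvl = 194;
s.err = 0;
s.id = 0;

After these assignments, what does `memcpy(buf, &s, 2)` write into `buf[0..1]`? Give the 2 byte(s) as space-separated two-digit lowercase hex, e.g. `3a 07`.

[14+:2] flags=3 & 0x3 = 0x3; word=0xc000
[12+:2] tag=1 & 0x3 = 0x1; word=0xd000
[11+:1] type=1 & 0x1 = 0x1; word=0xd800
[3+:8] lvl=194 & 0xff = 0xc2; word=0xde10
[1+:2] err=0 & 0x3 = 0x0; word=0xde10
[0+:1] id=0 & 0x1 = 0x0; word=0xde10
word = 0xde10 → big-endian bytes:
  [0]=0xde  [1]=0x10

de 10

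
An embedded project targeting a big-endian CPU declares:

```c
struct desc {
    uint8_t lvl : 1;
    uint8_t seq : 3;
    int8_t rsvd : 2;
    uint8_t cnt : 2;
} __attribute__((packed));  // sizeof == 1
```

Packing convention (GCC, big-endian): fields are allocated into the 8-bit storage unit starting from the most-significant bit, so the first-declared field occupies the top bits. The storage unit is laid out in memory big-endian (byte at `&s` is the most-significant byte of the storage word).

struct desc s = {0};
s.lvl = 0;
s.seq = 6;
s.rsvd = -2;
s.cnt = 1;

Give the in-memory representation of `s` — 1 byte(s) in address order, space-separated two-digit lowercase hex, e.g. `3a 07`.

[7+:1] lvl=0 & 0x1 = 0x0; word=0x00
[4+:3] seq=6 & 0x7 = 0x6; word=0x60
[2+:2] rsvd=-2 & 0x3 = 0x2; word=0x68
[0+:2] cnt=1 & 0x3 = 0x1; word=0x69
word = 0x69 → big-endian bytes:
  [0]=0x69

69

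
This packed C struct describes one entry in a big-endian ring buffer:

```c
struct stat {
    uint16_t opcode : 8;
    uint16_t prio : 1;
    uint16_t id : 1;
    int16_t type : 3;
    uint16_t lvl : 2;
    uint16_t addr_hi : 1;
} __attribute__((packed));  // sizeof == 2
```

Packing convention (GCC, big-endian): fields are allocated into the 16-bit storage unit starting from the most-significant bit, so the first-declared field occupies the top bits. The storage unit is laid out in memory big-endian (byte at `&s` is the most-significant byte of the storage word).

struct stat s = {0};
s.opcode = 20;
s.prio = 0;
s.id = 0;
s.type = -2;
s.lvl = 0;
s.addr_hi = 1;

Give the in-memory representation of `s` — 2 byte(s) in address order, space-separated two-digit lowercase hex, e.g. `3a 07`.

[8+:8] opcode=20 & 0xff = 0x14; word=0x1400
[7+:1] prio=0 & 0x1 = 0x0; word=0x1400
[6+:1] id=0 & 0x1 = 0x0; word=0x1400
[3+:3] type=-2 & 0x7 = 0x6; word=0x1430
[1+:2] lvl=0 & 0x3 = 0x0; word=0x1430
[0+:1] addr_hi=1 & 0x1 = 0x1; word=0x1431
word = 0x1431 → big-endian bytes:
  [0]=0x14  [1]=0x31

14 31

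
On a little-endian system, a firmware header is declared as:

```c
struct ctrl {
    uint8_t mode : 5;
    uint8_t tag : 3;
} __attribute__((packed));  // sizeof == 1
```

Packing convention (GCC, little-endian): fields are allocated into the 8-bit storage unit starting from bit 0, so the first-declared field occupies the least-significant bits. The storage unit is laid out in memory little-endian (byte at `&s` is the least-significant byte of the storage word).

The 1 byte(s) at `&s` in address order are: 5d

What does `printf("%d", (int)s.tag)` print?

2

[0]=0x5d (little-endian) → word 0x5d
mode:5 @ bit 0 → (0x5d>>0)&0x1f = 0x1d
tag:3 @ bit 5 → (0x5d>>5)&0x7 = 0x2  ←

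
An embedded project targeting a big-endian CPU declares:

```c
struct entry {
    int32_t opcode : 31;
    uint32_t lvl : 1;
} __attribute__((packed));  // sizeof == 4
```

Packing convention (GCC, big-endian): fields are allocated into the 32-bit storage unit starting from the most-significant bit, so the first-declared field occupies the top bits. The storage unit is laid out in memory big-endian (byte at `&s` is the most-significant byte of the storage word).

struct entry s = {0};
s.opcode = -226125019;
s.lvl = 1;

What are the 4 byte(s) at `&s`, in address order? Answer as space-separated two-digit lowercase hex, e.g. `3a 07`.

e5 0b 36 4b

opcode (31b) val=-226125019 bits=0x72859b25 at bit 1: 0xe50b364a
lvl (1b) val=1 bits=0x1 at bit 0: 0xe50b364b
word = 0xe50b364b → big-endian bytes:
  [0]=0xe5  [1]=0x0b  [2]=0x36  [3]=0x4b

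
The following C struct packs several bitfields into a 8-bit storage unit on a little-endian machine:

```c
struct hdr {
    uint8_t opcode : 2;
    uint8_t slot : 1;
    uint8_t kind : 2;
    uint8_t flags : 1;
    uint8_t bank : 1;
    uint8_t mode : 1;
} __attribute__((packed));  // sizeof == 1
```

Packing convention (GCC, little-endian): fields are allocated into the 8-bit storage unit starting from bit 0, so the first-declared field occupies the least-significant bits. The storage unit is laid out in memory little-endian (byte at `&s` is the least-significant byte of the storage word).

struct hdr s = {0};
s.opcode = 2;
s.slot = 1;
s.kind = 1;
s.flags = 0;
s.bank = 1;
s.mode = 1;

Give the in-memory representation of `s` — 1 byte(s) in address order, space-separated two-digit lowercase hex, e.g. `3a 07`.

ce

opcode (2b) val=2 bits=0x2 at bit 0: 0x02
slot (1b) val=1 bits=0x1 at bit 2: 0x06
kind (2b) val=1 bits=0x1 at bit 3: 0x0e
flags (1b) val=0 bits=0x0 at bit 5: 0x0e
bank (1b) val=1 bits=0x1 at bit 6: 0x4e
mode (1b) val=1 bits=0x1 at bit 7: 0xce
word = 0xce → little-endian bytes:
  [0]=0xce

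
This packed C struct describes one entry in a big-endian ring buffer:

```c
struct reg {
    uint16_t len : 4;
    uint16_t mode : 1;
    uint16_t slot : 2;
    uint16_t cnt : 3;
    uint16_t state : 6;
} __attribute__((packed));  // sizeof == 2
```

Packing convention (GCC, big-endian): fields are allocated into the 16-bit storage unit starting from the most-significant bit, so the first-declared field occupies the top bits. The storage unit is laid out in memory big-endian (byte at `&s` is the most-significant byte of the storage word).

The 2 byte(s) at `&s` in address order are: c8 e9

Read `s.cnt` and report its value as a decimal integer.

3

[0]=0xc8 [1]=0xe9 (big-endian) → word 0xc8e9
len:4 @ bit 12 → (0xc8e9>>12)&0xf = 0xc
mode:1 @ bit 11 → (0xc8e9>>11)&0x1 = 0x1
slot:2 @ bit 9 → (0xc8e9>>9)&0x3 = 0x0
cnt:3 @ bit 6 → (0xc8e9>>6)&0x7 = 0x3  ←
state:6 @ bit 0 → (0xc8e9>>0)&0x3f = 0x29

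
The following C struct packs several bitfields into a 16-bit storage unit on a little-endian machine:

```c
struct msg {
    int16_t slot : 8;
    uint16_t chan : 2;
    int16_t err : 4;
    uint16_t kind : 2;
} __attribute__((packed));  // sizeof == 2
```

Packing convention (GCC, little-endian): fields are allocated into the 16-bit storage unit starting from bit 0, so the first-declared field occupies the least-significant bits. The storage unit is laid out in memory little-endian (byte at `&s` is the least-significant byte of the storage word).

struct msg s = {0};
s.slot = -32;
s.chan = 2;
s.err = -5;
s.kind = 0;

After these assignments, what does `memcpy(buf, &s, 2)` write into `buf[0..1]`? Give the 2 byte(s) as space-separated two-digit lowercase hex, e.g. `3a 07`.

slot:8 = -32 → 0xe0 << 0 → word 0x00e0
chan:2 = 2 → 0x2 << 8 → word 0x02e0
err:4 = -5 → 0xb << 10 → word 0x2ee0
kind:2 = 0 → 0x0 << 14 → word 0x2ee0
word = 0x2ee0 → little-endian bytes:
  [0]=0xe0  [1]=0x2e

e0 2e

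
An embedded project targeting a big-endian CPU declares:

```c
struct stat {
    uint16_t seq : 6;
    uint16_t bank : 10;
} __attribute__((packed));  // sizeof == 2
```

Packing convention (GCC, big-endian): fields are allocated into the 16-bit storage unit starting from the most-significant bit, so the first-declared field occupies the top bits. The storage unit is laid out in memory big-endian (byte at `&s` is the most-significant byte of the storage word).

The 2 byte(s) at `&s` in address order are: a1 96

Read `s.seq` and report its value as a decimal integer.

[0]=0xa1 [1]=0x96 (big-endian) → word 0xa196
seq [10+:6] = (word>>10) & 0x3f = 40  ←
bank [0+:10] = (word>>0) & 0x3ff = 406

40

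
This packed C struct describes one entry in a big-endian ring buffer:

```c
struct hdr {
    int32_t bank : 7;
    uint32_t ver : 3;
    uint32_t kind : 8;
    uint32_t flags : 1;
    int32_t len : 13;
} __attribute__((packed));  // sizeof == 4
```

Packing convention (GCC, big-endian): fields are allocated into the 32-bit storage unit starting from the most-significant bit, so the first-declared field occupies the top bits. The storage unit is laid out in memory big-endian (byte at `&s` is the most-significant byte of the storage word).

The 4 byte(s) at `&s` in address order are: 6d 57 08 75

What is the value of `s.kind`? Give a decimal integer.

[0]=0x6d [1]=0x57 [2]=0x08 [3]=0x75 (big-endian) → word 0x6d570875
bank [25+:7] = (word>>25) & 0x7f = 54
ver [22+:3] = (word>>22) & 0x7 = 5
kind [14+:8] = (word>>14) & 0xff = 92  ←
flags [13+:1] = (word>>13) & 0x1 = 0
len [0+:13] = (word>>0) & 0x1fff = 2165

92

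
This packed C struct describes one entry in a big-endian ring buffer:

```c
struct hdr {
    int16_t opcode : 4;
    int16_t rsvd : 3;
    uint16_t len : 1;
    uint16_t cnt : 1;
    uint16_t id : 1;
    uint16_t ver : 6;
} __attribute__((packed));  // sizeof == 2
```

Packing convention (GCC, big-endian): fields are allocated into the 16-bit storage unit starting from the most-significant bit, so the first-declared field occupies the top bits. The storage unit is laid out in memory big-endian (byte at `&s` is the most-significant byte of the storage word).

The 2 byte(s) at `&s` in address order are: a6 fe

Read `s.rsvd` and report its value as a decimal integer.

[0]=0xa6 [1]=0xfe (big-endian) → word 0xa6fe
opcode [12+:4] = (word>>12) & 0xf = 10
rsvd [9+:3] = (word>>9) & 0x7 = 3  ←
len [8+:1] = (word>>8) & 0x1 = 0
cnt [7+:1] = (word>>7) & 0x1 = 1
id [6+:1] = (word>>6) & 0x1 = 1
ver [0+:6] = (word>>0) & 0x3f = 62
rsvd signed 3b, MSB=0: value = 3

3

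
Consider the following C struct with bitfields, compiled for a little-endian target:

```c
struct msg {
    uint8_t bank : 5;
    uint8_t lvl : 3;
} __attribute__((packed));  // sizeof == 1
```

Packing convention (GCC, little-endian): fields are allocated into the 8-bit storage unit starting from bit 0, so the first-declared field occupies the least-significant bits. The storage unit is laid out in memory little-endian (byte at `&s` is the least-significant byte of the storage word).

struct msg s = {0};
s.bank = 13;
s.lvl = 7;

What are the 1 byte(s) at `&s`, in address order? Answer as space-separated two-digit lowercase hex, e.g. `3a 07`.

ed

[0+:5] bank=13 & 0x1f = 0xd; word=0x0d
[5+:3] lvl=7 & 0x7 = 0x7; word=0xed
word = 0xed → little-endian bytes:
  [0]=0xed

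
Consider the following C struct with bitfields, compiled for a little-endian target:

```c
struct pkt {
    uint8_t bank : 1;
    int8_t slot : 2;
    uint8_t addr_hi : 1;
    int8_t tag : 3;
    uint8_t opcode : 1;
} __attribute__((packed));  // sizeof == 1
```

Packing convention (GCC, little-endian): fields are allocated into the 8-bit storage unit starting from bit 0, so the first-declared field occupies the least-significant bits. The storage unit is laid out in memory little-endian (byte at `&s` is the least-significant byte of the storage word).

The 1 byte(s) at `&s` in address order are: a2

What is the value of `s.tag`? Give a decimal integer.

[0]=0xa2 (little-endian) → word 0xa2
bank:1 @ bit 0 → (0xa2>>0)&0x1 = 0x0
slot:2 @ bit 1 → (0xa2>>1)&0x3 = 0x1
addr_hi:1 @ bit 3 → (0xa2>>3)&0x1 = 0x0
tag:3 @ bit 4 → (0xa2>>4)&0x7 = 0x2  ←
opcode:1 @ bit 7 → (0xa2>>7)&0x1 = 0x1
tag signed 3b, MSB=0: value = 2

2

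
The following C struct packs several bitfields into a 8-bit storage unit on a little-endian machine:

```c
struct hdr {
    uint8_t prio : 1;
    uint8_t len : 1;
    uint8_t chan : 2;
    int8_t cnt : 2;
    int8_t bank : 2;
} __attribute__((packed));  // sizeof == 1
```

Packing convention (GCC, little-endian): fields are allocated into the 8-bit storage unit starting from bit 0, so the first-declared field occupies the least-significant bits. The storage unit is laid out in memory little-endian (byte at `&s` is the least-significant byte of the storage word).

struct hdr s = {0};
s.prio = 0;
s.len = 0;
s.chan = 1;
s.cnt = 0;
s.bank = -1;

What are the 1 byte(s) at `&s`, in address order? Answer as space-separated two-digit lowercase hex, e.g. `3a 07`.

c4

prio:1 = 0 → 0x0 << 0 → word 0x00
len:1 = 0 → 0x0 << 1 → word 0x00
chan:2 = 1 → 0x1 << 2 → word 0x04
cnt:2 = 0 → 0x0 << 4 → word 0x04
bank:2 = -1 → 0x3 << 6 → word 0xc4
word = 0xc4 → little-endian bytes:
  [0]=0xc4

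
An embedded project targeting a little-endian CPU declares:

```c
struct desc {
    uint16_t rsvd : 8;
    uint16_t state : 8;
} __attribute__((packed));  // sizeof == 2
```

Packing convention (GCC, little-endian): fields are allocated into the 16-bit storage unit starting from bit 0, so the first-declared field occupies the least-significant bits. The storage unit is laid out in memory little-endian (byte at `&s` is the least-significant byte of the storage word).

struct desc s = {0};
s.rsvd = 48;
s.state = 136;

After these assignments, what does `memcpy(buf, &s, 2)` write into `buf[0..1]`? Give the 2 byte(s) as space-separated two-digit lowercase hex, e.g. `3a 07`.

rsvd:8 = 48 → 0x30 << 0 → word 0x0030
state:8 = 136 → 0x88 << 8 → word 0x8830
word = 0x8830 → little-endian bytes:
  [0]=0x30  [1]=0x88

30 88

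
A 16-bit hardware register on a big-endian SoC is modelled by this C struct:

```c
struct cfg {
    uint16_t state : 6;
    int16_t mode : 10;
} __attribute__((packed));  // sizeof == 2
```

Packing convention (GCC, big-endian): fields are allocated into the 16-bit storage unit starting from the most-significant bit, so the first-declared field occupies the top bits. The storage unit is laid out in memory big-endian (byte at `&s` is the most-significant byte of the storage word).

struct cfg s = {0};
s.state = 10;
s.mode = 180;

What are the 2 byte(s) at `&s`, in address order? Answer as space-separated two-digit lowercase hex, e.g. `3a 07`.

[10+:6] state=10 & 0x3f = 0xa; word=0x2800
[0+:10] mode=180 & 0x3ff = 0xb4; word=0x28b4
word = 0x28b4 → big-endian bytes:
  [0]=0x28  [1]=0xb4

28 b4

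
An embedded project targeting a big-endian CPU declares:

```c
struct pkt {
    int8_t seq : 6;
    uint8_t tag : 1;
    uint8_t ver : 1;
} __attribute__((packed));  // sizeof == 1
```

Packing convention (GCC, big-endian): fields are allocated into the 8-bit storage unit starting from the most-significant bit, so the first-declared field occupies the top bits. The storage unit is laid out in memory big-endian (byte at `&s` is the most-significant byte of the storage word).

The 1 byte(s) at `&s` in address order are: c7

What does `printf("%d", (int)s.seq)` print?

-15

[0]=0xc7 (big-endian) → word 0xc7
seq:6 @ bit 2 → (0xc7>>2)&0x3f = 0x31  ←
tag:1 @ bit 1 → (0xc7>>1)&0x1 = 0x1
ver:1 @ bit 0 → (0xc7>>0)&0x1 = 0x1
seq signed 6b, MSB=1: 49 - 64 = -15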